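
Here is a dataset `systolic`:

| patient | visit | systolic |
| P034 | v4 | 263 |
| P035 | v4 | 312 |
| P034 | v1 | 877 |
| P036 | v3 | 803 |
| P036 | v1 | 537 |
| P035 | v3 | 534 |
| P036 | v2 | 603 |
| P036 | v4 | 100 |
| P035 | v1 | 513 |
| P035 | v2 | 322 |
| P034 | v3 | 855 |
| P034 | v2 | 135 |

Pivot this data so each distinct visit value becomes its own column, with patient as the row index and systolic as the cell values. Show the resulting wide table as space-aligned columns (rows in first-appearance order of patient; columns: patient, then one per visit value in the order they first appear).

patient  v4   v1   v3   v2 
P034     263  877  855  135
P035     312  513  534  322
P036     100  537  803  603

Columns: patient plus the 4 distinct visit values (v4, v1, v3, v2).
For example, row P034 column v4 takes systolic=263 from the long row (P034, v4).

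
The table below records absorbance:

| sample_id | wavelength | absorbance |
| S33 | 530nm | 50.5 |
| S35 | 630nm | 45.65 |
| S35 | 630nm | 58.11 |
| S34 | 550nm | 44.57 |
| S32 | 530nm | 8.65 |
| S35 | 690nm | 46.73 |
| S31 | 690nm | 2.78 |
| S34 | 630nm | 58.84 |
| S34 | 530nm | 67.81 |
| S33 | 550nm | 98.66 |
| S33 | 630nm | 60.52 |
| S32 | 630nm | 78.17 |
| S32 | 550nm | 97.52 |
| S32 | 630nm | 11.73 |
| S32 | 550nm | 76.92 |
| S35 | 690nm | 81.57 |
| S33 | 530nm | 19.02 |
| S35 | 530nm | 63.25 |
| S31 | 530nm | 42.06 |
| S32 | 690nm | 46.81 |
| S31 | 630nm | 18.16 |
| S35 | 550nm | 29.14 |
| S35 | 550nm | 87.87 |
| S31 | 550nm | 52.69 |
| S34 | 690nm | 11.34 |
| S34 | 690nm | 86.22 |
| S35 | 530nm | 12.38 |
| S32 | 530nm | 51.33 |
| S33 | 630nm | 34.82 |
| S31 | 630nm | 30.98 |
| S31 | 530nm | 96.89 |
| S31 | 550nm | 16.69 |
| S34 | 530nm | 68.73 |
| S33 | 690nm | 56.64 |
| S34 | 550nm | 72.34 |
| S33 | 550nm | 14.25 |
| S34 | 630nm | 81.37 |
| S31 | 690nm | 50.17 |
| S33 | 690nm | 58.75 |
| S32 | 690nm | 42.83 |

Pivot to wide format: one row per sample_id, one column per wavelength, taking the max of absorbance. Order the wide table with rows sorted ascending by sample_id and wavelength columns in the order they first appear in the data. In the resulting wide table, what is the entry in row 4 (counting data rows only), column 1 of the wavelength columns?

With rows sorted ascending by sample_id, row 4 is sample_id=S34. wavelength columns in first-appearance order: 530nm, 630nm, 550nm, 690nm; column 1 is 530nm.
Long rows with sample_id=S34, wavelength=530nm: max(67.81, 68.73) = 68.73.

68.73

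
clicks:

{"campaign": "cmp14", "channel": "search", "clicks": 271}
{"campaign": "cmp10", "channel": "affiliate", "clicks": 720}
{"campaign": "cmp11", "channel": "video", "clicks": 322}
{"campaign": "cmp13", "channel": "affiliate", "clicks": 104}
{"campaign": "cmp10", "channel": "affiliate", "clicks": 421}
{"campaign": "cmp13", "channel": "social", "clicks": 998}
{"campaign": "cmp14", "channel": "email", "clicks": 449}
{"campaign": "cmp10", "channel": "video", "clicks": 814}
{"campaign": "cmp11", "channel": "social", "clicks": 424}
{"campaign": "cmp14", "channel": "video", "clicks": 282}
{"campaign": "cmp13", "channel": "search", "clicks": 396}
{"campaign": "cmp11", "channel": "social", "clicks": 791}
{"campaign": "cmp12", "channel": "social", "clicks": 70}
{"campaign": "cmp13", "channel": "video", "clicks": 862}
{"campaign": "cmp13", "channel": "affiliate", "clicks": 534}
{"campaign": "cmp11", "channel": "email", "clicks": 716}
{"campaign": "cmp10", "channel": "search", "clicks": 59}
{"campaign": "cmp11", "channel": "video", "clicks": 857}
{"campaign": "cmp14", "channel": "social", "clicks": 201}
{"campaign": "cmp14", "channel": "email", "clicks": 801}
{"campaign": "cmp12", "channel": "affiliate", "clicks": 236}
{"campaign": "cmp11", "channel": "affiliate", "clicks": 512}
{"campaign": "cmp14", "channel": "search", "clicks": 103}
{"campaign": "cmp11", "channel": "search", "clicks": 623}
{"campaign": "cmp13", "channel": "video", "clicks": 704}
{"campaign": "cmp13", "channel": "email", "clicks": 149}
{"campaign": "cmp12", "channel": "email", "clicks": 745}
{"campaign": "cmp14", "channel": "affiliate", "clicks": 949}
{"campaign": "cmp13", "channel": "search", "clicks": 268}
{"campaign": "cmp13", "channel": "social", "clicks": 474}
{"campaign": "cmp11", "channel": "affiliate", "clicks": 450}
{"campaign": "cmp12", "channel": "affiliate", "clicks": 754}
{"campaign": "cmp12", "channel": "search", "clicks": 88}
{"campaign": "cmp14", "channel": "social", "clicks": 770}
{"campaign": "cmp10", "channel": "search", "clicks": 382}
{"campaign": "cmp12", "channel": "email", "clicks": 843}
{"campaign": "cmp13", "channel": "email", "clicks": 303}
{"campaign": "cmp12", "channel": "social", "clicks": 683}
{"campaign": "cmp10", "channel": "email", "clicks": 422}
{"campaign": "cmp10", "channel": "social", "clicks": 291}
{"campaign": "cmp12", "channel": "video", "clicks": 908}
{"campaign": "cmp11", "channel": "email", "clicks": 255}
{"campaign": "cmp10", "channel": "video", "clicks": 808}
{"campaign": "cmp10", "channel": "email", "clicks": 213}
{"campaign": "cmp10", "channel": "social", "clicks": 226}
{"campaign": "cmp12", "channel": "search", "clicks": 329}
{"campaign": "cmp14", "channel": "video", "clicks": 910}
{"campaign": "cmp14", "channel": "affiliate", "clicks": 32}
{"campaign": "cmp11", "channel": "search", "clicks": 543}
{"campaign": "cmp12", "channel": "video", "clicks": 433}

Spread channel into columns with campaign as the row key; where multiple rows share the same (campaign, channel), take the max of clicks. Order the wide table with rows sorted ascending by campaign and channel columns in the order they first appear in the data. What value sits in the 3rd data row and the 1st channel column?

329

With rows sorted ascending by campaign, row 3 is campaign=cmp12. channel columns in first-appearance order: search, affiliate, video, social, email; column 1 is search.
Long rows with campaign=cmp12, channel=search: max(88, 329) = 329.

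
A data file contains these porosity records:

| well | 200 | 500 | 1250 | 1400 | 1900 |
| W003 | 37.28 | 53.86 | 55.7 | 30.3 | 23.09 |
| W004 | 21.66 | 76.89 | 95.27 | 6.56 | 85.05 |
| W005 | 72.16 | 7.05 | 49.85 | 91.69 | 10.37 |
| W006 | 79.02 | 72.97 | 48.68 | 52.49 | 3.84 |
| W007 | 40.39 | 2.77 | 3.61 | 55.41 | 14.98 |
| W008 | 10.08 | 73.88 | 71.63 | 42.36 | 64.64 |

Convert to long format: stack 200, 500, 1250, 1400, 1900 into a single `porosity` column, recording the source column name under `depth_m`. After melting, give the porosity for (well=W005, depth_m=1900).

10.37

Unpivoting turns each (well, wide-column) pair into one long row.
The wide cell at row W005, column 1900 holds 10.37, so the long row (W005, 1900) has porosity=10.37.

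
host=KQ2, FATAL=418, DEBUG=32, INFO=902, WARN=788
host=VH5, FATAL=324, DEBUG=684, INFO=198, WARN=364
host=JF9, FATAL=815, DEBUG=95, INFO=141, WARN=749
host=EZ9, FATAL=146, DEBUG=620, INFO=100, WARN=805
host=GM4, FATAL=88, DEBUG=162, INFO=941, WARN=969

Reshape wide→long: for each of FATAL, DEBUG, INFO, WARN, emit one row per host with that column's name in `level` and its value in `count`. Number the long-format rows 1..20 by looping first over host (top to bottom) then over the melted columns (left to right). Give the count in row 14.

620

20 rows total (5 × 4). Row 14: index ⌊(14-1)/4⌋ = 3 into host → EZ9; (14-1) mod 4 = 1 into the melted columns → DEBUG.
So row 14 is (EZ9, DEBUG, 620); count = 620.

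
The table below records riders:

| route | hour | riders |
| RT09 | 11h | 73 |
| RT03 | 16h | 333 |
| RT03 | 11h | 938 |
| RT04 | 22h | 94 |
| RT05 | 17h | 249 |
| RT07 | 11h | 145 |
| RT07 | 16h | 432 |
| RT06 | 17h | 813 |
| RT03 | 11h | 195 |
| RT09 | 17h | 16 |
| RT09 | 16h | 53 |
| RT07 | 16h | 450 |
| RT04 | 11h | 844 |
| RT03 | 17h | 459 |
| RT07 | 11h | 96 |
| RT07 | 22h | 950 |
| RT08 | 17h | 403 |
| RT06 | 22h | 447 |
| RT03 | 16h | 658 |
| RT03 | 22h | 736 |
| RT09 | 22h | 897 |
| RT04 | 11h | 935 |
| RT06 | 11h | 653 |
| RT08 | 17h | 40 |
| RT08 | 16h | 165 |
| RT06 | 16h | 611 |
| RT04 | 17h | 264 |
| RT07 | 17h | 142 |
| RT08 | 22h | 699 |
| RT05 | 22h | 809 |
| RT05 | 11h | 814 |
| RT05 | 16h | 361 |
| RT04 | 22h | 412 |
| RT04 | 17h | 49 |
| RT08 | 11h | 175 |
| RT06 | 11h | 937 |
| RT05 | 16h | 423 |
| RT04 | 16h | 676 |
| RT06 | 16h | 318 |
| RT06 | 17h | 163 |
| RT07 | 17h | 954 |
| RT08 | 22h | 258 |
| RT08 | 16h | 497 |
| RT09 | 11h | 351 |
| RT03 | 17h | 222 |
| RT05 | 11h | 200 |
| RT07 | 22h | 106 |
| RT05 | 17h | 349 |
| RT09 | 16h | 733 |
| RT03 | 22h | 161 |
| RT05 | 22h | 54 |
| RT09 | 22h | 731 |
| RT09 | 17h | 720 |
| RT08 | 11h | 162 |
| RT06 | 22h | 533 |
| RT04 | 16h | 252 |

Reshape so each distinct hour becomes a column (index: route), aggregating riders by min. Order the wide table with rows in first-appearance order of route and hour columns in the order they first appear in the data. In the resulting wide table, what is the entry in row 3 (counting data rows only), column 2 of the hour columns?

With rows in first-appearance order of route, row 3 is route=RT04. hour columns in first-appearance order: 11h, 16h, 22h, 17h; column 2 is 16h.
Long rows with route=RT04, hour=16h: min(676, 252) = 252.

252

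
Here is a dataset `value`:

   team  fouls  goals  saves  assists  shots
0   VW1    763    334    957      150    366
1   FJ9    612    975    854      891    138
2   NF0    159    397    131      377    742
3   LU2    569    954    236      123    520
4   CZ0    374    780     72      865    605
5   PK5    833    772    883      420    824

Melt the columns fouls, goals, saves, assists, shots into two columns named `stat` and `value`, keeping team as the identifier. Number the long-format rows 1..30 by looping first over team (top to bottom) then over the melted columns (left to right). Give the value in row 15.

30 rows total (6 × 5). Row 15: index ⌊(15-1)/5⌋ = 2 into team → NF0; (15-1) mod 5 = 4 into the melted columns → shots.
So row 15 is (NF0, shots, 742); value = 742.

742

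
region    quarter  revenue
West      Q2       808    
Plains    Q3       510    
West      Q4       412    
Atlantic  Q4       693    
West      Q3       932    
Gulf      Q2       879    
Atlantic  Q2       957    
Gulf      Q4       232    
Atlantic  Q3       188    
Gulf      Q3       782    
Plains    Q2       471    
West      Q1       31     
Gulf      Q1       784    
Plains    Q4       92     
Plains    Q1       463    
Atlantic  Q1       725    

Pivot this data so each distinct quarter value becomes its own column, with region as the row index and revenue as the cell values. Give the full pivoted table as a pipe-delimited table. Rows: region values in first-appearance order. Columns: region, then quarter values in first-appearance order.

Columns: region plus the 4 distinct quarter values (Q2, Q3, Q4, Q1).
For example, row West column Q2 takes revenue=808 from the long row (West, Q2).

| region | Q2 | Q3 | Q4 | Q1 |
| West | 808 | 932 | 412 | 31 |
| Plains | 471 | 510 | 92 | 463 |
| Atlantic | 957 | 188 | 693 | 725 |
| Gulf | 879 | 782 | 232 | 784 |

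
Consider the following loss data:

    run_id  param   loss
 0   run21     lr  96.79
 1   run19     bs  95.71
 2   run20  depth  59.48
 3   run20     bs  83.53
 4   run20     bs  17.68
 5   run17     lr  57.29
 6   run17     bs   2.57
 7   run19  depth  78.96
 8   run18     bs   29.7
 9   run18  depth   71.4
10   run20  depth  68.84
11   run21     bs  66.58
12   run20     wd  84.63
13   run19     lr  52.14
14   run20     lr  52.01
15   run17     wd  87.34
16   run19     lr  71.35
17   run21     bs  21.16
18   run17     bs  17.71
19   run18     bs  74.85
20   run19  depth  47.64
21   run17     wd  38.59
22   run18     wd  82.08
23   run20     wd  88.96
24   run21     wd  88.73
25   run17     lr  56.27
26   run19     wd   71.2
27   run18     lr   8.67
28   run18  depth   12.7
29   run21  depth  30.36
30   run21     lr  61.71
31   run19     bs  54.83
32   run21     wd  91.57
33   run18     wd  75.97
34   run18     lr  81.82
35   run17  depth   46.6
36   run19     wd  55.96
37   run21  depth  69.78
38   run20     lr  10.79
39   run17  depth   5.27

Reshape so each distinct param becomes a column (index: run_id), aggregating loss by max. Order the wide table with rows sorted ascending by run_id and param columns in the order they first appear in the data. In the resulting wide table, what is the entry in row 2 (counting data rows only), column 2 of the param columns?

74.85

With rows sorted ascending by run_id, row 2 is run_id=run18. param columns in first-appearance order: lr, bs, depth, wd; column 2 is bs.
Long rows with run_id=run18, param=bs: max(29.7, 74.85) = 74.85.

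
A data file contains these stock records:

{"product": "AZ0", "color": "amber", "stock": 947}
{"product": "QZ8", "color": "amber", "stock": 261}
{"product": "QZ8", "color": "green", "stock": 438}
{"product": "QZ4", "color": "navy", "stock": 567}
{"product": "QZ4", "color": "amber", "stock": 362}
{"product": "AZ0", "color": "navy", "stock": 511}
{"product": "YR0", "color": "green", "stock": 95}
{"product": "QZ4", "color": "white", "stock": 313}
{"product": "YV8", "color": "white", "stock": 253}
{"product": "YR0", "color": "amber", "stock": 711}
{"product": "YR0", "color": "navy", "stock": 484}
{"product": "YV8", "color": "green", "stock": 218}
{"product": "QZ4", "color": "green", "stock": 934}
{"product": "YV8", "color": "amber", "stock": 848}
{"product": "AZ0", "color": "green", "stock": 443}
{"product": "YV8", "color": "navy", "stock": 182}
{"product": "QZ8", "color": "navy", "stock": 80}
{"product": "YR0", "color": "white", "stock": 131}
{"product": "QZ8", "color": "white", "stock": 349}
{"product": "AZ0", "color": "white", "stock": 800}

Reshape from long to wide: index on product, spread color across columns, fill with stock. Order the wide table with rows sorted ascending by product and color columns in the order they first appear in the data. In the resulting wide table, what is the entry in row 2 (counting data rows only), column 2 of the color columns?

With rows sorted ascending by product, row 2 is product=QZ4. color columns in first-appearance order: amber, green, navy, white; column 2 is green.
Long rows with product=QZ4, color=green: stock = 934.

934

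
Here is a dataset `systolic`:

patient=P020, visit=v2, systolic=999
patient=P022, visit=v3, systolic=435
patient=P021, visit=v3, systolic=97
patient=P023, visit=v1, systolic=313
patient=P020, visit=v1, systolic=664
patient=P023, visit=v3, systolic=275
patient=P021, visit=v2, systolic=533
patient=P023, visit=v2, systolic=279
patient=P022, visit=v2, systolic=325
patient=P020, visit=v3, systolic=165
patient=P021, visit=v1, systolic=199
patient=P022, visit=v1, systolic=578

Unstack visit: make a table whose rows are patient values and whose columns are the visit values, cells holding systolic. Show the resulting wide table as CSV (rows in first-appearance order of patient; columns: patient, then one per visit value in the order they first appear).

Columns: patient plus the 3 distinct visit values (v2, v3, v1).
For example, row P020 column v2 takes systolic=999 from the long row (P020, v2).

patient,v2,v3,v1
P020,999,165,664
P022,325,435,578
P021,533,97,199
P023,279,275,313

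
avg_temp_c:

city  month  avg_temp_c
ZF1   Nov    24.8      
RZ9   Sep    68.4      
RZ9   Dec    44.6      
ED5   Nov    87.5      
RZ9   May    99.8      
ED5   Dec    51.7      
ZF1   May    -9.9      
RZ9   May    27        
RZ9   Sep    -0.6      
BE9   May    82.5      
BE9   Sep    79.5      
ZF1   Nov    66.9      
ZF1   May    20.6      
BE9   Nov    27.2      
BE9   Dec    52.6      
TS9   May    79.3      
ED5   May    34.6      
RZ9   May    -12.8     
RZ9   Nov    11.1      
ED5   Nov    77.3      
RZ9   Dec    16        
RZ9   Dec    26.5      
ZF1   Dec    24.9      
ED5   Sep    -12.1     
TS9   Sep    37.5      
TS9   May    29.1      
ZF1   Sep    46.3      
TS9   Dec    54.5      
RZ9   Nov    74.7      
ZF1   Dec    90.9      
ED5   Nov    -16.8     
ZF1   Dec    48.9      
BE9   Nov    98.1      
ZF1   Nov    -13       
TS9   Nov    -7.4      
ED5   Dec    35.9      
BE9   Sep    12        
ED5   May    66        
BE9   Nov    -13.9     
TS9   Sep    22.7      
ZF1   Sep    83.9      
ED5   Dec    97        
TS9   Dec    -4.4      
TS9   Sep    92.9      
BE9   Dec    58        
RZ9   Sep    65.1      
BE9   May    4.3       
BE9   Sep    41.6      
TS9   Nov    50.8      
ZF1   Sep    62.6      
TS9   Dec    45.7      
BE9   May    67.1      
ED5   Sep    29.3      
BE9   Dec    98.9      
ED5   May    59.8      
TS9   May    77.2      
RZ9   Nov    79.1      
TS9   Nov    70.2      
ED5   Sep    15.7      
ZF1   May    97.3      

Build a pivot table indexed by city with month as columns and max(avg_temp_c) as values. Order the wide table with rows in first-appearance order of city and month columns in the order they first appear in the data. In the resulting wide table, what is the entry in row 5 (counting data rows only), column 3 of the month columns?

54.5

With rows in first-appearance order of city, row 5 is city=TS9. month columns in first-appearance order: Nov, Sep, Dec, May; column 3 is Dec.
Long rows with city=TS9, month=Dec: max(54.5, -4.4, 45.7) = 54.5.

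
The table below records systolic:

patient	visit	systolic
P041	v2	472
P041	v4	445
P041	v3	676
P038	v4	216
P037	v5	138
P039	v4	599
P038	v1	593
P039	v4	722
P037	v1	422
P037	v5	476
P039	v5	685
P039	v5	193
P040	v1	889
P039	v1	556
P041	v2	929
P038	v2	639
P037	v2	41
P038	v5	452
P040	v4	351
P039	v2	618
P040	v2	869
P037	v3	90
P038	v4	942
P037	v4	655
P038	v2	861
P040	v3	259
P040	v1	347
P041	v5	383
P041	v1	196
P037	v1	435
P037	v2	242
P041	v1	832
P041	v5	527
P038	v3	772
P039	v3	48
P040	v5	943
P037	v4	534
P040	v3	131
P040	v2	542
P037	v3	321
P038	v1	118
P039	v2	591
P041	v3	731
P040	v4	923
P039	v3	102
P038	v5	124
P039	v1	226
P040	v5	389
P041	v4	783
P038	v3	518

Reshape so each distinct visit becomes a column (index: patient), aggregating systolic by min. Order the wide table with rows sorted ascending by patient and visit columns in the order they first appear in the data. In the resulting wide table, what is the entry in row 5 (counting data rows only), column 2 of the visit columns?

With rows sorted ascending by patient, row 5 is patient=P041. visit columns in first-appearance order: v2, v4, v3, v5, v1; column 2 is v4.
Long rows with patient=P041, visit=v4: min(445, 783) = 445.

445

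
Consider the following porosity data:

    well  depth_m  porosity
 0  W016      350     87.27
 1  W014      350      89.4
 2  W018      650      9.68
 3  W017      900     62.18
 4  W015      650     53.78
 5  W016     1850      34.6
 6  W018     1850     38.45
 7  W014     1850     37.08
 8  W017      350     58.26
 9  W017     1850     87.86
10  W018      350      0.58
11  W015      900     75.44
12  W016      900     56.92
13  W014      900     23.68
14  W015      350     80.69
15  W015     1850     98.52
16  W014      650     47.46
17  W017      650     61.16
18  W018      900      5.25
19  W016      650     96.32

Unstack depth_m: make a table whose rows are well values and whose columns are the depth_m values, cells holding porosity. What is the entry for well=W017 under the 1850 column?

87.86

Wide layout: rows indexed by well, columns are the 4 distinct depth_m values (350, 650, 900, 1850).
Cell (well=W017, depth_m=1850) draws from the long row where well=W017 and depth_m=1850, which has porosity=87.86.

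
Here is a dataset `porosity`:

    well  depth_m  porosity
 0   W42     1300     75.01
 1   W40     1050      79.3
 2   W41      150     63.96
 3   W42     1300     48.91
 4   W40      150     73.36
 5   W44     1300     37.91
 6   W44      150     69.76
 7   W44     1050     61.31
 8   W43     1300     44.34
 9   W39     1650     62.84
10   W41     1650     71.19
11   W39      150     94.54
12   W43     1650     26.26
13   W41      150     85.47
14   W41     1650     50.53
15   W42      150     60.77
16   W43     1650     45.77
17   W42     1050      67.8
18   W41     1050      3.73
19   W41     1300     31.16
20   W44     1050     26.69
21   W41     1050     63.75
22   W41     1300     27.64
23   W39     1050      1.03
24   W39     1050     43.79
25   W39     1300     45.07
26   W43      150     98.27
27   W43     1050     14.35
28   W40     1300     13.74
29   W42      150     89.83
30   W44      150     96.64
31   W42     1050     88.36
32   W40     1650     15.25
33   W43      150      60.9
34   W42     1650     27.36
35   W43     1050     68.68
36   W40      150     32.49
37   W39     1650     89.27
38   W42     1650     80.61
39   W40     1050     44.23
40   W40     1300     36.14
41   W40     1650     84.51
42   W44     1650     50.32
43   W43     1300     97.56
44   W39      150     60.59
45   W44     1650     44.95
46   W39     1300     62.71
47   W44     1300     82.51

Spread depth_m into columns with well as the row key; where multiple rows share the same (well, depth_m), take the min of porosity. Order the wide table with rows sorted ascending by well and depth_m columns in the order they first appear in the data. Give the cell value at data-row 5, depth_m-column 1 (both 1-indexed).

44.34

With rows sorted ascending by well, row 5 is well=W43. depth_m columns in first-appearance order: 1300, 1050, 150, 1650; column 1 is 1300.
Long rows with well=W43, depth_m=1300: min(44.34, 97.56) = 44.34.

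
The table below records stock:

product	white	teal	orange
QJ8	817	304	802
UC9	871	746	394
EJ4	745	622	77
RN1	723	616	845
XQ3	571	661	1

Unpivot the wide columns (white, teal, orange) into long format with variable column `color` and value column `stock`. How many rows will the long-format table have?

15

5 product values × 3 melted columns = 15 rows.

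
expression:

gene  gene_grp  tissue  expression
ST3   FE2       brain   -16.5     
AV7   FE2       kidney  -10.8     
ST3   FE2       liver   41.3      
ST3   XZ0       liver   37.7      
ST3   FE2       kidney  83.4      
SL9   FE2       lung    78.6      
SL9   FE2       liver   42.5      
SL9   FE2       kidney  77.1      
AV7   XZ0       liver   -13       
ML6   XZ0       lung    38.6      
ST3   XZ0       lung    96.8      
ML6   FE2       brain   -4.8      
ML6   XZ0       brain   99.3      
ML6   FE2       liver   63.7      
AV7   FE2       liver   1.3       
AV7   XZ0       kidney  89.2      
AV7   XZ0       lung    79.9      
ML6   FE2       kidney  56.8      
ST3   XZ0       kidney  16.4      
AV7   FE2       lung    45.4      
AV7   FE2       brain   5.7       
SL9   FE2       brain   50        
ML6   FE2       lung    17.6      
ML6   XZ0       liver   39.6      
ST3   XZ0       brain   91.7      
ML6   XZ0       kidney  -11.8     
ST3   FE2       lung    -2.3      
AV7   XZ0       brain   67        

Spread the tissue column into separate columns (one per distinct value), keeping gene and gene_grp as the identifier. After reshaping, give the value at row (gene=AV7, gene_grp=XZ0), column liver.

-13

Wide layout: rows indexed by gene and gene_grp, columns are the 4 distinct tissue values (brain, kidney, liver, lung).
Cell (gene=AV7, gene_grp=XZ0, tissue=liver) draws from the long row where gene=AV7, gene_grp=XZ0 and tissue=liver, which has expression=-13.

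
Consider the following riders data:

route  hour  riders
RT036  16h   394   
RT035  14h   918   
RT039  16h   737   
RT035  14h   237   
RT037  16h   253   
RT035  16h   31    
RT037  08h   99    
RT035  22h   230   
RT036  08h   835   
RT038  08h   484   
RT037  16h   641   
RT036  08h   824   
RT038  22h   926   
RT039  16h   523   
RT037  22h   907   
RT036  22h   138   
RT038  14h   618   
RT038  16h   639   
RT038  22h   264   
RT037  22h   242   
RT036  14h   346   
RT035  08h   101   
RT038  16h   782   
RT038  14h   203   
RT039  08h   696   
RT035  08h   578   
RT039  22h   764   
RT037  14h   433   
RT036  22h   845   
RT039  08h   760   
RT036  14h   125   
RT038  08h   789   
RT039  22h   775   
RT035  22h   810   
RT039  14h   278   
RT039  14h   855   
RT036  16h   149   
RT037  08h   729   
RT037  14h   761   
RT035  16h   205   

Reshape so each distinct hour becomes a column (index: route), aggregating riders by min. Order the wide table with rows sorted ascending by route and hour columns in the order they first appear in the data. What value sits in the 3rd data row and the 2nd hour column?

With rows sorted ascending by route, row 3 is route=RT037. hour columns in first-appearance order: 16h, 14h, 08h, 22h; column 2 is 14h.
Long rows with route=RT037, hour=14h: min(433, 761) = 433.

433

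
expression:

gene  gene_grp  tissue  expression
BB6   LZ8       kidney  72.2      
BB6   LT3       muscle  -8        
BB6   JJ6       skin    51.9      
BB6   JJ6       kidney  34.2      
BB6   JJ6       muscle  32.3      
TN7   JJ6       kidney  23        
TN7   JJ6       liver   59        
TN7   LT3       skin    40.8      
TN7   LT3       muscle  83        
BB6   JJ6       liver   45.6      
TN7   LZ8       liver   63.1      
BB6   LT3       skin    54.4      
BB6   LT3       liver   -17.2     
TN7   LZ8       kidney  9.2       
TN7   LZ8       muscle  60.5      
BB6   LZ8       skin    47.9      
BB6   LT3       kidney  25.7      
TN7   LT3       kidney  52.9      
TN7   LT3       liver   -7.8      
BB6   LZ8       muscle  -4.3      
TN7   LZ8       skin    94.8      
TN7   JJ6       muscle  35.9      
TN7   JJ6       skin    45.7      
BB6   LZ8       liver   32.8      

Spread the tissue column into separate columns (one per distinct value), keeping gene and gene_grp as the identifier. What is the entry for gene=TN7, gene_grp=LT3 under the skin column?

Wide layout: rows indexed by gene and gene_grp, columns are the 4 distinct tissue values (kidney, muscle, skin, liver).
Cell (gene=TN7, gene_grp=LT3, tissue=skin) draws from the long row where gene=TN7, gene_grp=LT3 and tissue=skin, which has expression=40.8.

40.8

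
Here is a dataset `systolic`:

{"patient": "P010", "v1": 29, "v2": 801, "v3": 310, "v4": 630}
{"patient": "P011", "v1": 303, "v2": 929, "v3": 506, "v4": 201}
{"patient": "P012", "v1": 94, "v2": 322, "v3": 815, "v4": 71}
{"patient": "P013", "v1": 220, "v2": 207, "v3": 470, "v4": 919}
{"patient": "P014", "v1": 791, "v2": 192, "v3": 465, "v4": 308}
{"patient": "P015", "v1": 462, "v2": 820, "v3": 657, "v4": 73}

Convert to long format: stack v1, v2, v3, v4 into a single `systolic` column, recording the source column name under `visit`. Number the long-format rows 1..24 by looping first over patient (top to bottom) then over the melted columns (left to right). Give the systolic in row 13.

24 rows total (6 × 4). Row 13: index ⌊(13-1)/4⌋ = 3 into patient → P013; (13-1) mod 4 = 0 into the melted columns → v1.
So row 13 is (P013, v1, 220); systolic = 220.

220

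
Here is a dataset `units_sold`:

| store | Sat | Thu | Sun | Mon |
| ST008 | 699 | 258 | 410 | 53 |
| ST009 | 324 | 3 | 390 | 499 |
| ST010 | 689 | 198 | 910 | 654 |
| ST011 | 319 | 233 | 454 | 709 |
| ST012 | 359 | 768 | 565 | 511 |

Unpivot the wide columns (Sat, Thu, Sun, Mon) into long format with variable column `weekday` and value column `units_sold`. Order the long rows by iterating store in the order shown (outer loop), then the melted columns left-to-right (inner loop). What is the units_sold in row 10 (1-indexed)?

20 rows total (5 × 4). Row 10: index ⌊(10-1)/4⌋ = 2 into store → ST010; (10-1) mod 4 = 1 into the melted columns → Thu.
So row 10 is (ST010, Thu, 198); units_sold = 198.

198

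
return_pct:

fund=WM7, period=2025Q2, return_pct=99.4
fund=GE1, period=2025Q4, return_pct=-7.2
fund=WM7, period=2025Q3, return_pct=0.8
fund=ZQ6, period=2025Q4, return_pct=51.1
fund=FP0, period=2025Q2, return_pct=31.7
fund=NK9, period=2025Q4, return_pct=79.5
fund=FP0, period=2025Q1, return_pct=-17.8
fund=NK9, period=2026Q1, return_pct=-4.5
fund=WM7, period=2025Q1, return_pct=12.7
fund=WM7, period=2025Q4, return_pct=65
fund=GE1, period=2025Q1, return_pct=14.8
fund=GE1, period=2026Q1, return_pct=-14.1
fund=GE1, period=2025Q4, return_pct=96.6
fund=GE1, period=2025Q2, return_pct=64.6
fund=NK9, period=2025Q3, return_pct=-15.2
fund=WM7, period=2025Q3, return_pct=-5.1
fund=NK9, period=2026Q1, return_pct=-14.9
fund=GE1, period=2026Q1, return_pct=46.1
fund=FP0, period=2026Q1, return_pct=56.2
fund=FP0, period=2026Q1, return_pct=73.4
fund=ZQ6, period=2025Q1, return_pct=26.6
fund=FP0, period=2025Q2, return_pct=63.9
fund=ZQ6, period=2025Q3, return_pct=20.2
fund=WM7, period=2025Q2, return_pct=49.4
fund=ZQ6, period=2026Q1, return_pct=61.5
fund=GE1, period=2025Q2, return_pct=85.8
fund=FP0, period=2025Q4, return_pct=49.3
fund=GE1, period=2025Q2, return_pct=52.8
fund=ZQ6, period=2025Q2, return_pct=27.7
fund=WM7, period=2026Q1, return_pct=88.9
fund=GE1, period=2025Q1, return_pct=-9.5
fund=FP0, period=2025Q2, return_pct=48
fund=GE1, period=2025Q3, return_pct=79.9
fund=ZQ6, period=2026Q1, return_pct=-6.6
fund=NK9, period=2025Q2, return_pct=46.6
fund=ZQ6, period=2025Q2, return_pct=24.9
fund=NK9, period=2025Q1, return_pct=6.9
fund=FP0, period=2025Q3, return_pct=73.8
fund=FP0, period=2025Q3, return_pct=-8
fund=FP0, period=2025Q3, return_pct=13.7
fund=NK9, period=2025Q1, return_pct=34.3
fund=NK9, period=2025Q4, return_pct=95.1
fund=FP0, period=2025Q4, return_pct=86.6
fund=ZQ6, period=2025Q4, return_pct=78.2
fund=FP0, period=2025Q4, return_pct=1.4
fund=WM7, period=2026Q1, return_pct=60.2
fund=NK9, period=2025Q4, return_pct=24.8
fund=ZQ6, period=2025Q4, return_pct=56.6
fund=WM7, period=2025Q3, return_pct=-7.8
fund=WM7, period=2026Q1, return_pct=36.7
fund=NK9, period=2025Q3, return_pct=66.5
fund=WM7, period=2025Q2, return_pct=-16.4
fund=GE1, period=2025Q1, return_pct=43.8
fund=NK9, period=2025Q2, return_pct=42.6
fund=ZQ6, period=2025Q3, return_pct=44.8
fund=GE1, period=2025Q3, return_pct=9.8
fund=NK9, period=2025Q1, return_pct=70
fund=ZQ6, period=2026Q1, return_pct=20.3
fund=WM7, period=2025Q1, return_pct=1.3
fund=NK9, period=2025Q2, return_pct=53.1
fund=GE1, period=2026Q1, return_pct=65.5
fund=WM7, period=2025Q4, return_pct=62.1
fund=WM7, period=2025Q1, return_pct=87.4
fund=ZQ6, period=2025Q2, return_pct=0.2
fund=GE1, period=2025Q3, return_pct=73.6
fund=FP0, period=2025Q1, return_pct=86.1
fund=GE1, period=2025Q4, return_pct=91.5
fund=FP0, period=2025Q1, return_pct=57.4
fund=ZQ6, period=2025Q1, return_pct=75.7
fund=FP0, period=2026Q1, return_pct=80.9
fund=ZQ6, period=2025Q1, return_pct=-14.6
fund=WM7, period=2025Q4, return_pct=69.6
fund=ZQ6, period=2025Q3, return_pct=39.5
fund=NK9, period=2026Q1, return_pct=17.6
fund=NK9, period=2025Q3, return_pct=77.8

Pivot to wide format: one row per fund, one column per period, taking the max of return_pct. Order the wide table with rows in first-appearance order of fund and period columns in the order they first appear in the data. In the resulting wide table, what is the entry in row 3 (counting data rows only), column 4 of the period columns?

75.7

With rows in first-appearance order of fund, row 3 is fund=ZQ6. period columns in first-appearance order: 2025Q2, 2025Q4, 2025Q3, 2025Q1, 2026Q1; column 4 is 2025Q1.
Long rows with fund=ZQ6, period=2025Q1: max(26.6, 75.7, -14.6) = 75.7.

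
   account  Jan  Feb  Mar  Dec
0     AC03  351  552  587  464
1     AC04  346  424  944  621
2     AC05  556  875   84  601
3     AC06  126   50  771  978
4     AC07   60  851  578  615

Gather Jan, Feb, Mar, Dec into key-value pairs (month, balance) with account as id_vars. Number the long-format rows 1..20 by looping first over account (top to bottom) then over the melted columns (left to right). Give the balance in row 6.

424

20 rows total (5 × 4). Row 6: index ⌊(6-1)/4⌋ = 1 into account → AC04; (6-1) mod 4 = 1 into the melted columns → Feb.
So row 6 is (AC04, Feb, 424); balance = 424.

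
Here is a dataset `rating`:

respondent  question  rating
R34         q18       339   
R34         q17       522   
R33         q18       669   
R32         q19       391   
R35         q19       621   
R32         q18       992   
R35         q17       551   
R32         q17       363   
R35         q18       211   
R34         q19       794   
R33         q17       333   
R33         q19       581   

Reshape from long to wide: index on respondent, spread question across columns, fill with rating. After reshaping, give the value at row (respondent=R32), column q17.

363

Wide layout: rows indexed by respondent, columns are the 3 distinct question values (q18, q17, q19).
Cell (respondent=R32, question=q17) draws from the long row where respondent=R32 and question=q17, which has rating=363.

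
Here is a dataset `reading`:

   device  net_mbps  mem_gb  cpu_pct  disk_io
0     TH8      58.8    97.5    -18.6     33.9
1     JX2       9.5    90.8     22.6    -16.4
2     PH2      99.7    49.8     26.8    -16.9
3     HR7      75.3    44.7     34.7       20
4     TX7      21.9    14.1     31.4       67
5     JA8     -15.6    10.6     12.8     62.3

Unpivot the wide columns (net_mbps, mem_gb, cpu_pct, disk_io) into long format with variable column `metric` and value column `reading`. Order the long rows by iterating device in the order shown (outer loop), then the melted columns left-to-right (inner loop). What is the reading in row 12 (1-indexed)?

-16.9

24 rows total (6 × 4). Row 12: index ⌊(12-1)/4⌋ = 2 into device → PH2; (12-1) mod 4 = 3 into the melted columns → disk_io.
So row 12 is (PH2, disk_io, -16.9); reading = -16.9.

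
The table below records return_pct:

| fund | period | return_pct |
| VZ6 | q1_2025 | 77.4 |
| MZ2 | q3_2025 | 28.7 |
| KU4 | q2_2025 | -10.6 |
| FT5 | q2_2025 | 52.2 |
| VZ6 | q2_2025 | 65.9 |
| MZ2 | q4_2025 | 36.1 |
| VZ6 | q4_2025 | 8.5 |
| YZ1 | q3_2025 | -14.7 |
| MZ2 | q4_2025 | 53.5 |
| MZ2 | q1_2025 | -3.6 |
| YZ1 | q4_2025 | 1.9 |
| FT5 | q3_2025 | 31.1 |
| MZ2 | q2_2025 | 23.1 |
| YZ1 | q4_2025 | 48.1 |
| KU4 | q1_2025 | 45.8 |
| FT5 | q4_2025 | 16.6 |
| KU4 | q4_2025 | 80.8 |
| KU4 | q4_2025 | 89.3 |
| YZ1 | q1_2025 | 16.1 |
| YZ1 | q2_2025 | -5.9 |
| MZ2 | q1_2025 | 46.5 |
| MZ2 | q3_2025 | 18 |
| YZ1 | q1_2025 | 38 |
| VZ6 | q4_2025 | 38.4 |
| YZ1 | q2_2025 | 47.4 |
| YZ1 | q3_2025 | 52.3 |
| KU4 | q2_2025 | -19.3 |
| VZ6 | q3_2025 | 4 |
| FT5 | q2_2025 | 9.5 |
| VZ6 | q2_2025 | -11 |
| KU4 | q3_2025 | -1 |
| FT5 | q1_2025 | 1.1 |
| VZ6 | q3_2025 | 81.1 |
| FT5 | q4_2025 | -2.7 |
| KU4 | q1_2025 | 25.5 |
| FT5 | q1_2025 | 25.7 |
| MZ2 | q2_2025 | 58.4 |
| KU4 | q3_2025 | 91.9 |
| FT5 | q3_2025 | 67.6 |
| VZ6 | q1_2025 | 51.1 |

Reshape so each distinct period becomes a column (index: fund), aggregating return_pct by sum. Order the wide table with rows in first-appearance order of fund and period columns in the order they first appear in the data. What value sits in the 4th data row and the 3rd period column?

61.7

With rows in first-appearance order of fund, row 4 is fund=FT5. period columns in first-appearance order: q1_2025, q3_2025, q2_2025, q4_2025; column 3 is q2_2025.
Long rows with fund=FT5, period=q2_2025: 52.2 + 9.5 = 61.7.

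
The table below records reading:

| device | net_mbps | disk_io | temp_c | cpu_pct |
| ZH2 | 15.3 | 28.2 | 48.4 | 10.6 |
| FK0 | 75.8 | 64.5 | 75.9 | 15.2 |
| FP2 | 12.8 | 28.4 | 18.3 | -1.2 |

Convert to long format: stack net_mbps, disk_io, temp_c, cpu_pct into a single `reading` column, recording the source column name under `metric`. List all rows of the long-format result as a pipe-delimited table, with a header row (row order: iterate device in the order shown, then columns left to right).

| device | metric | reading |
| ZH2 | net_mbps | 15.3 |
| ZH2 | disk_io | 28.2 |
| ZH2 | temp_c | 48.4 |
| ZH2 | cpu_pct | 10.6 |
| FK0 | net_mbps | 75.8 |
| FK0 | disk_io | 64.5 |
| FK0 | temp_c | 75.9 |
| FK0 | cpu_pct | 15.2 |
| FP2 | net_mbps | 12.8 |
| FP2 | disk_io | 28.4 |
| FP2 | temp_c | 18.3 |
| FP2 | cpu_pct | -1.2 |

Each (device, column) pair becomes one row: 3 × 4 = 12 rows.
For example, (ZH2, net_mbps) → reading=15.3.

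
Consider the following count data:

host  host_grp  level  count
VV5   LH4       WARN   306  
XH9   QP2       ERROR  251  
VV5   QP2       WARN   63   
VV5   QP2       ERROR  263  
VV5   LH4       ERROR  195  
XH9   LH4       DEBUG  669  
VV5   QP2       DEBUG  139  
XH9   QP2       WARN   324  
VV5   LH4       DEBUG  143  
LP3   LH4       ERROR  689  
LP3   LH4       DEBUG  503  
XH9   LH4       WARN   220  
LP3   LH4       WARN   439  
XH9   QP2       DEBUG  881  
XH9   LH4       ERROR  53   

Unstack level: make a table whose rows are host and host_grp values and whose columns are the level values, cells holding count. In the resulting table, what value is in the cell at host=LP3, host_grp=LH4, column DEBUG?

Wide layout: rows indexed by host and host_grp, columns are the 3 distinct level values (WARN, ERROR, DEBUG).
Cell (host=LP3, host_grp=LH4, level=DEBUG) draws from the long row where host=LP3, host_grp=LH4 and level=DEBUG, which has count=503.

503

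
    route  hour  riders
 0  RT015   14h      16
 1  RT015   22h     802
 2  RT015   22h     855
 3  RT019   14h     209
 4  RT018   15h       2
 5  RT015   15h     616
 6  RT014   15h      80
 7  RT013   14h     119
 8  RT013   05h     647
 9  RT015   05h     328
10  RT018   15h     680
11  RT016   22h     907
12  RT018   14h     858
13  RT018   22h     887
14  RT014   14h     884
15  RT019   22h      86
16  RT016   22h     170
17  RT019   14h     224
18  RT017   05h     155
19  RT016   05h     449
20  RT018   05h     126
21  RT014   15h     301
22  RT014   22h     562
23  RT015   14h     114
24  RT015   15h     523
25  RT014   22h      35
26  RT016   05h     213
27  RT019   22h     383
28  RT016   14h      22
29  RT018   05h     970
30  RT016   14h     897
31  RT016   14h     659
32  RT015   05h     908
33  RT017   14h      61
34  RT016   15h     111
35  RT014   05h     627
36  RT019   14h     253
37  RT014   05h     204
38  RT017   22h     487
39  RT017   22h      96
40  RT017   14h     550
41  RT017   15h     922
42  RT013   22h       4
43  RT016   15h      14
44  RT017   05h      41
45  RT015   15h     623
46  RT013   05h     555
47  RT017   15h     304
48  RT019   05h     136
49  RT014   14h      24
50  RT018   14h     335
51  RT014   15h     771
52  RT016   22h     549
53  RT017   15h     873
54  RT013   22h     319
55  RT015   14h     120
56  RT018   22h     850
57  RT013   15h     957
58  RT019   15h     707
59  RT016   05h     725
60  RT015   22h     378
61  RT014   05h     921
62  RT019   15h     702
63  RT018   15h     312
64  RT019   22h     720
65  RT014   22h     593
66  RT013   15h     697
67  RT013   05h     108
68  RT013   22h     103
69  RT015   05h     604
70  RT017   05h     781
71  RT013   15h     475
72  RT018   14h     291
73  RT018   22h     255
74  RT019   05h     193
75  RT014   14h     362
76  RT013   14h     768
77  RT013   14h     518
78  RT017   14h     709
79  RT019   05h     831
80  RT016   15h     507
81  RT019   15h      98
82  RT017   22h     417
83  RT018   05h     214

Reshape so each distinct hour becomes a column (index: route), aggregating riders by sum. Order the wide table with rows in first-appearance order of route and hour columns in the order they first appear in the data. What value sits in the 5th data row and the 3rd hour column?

With rows in first-appearance order of route, row 5 is route=RT013. hour columns in first-appearance order: 14h, 22h, 15h, 05h; column 3 is 15h.
Long rows with route=RT013, hour=15h: 957 + 697 + 475 = 2129.

2129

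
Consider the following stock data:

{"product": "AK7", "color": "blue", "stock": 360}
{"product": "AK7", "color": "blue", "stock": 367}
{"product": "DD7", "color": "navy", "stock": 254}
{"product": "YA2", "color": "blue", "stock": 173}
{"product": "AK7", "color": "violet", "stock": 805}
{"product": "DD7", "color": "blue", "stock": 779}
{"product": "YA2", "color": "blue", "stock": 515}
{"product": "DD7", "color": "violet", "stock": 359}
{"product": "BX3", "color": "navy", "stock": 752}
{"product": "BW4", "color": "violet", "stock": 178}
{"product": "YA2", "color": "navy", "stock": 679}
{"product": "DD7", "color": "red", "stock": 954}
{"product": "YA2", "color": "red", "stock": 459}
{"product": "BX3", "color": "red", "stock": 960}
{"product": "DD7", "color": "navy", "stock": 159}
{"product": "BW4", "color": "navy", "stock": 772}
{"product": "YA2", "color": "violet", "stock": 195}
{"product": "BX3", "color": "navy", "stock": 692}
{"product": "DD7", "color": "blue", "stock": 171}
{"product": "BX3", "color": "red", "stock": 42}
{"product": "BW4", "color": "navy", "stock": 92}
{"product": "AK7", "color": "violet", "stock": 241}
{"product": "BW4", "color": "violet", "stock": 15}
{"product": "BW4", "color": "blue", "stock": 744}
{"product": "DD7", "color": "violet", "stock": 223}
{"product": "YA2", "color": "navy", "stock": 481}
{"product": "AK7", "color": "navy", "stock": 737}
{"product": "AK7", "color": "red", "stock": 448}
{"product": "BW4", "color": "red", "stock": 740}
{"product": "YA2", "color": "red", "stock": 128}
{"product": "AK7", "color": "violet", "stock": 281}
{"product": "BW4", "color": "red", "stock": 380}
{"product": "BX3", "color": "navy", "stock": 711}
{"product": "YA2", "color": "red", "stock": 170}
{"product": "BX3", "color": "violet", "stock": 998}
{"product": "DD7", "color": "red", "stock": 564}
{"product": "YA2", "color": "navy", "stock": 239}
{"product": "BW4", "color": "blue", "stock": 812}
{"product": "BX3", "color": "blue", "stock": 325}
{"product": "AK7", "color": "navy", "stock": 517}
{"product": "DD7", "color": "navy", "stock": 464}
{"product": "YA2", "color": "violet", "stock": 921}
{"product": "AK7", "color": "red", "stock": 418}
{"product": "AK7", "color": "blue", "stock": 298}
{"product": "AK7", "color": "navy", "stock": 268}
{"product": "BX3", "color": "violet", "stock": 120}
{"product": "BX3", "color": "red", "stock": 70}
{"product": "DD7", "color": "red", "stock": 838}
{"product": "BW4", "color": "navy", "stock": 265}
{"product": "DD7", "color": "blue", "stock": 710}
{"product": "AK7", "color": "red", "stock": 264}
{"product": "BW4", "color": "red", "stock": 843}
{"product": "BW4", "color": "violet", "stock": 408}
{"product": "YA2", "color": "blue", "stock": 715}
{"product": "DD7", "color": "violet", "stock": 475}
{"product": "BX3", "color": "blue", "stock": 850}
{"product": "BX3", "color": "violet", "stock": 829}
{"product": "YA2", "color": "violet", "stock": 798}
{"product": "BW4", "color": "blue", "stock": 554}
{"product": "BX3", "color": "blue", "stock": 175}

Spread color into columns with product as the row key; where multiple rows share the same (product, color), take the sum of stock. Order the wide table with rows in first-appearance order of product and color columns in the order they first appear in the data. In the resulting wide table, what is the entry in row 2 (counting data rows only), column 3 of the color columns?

With rows in first-appearance order of product, row 2 is product=DD7. color columns in first-appearance order: blue, navy, violet, red; column 3 is violet.
Long rows with product=DD7, color=violet: 359 + 223 + 475 = 1057.

1057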